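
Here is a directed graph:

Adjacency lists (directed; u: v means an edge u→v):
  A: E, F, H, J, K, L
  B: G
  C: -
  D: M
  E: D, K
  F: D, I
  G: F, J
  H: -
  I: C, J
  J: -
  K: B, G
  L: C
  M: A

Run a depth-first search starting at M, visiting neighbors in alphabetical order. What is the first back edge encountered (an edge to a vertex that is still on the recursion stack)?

DFS from M (visiting neighbors in alphabetical order); mark gray on enter, black on exit:
M gray
  A gray
    E gray
      D gray
        D→M: M is gray → back edge
First back edge: D → M.

D->M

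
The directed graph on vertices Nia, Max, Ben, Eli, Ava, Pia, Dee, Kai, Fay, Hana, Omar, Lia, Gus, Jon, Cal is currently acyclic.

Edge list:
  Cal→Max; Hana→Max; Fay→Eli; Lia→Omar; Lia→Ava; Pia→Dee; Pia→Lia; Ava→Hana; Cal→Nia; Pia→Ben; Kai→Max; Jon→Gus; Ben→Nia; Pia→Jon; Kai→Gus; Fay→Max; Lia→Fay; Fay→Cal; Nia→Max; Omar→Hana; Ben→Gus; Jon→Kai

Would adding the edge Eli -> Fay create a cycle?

Adding Eli→Fay creates a cycle iff Fay can already reach Eli.
Path from Fay: Fay → Eli.
So Fay → … → Eli → Fay is a cycle.

Yes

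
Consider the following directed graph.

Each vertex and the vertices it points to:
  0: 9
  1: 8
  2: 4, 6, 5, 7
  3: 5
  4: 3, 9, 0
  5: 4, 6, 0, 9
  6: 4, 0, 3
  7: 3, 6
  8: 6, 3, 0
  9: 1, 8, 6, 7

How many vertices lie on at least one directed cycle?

9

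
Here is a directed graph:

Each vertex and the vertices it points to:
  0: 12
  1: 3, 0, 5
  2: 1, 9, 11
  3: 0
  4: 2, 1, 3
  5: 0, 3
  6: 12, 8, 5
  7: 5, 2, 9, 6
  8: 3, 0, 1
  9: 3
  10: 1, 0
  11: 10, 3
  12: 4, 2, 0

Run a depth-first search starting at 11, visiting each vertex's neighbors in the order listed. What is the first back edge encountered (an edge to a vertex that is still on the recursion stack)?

2->1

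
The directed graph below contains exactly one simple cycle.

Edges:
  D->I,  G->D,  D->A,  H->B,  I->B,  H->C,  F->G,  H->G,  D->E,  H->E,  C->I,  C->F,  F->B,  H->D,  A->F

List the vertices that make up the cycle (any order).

A, D, F, G

DFS with gray/black marking from D:
D gray
  I gray
    B gray
    B black
  I black
  E gray
  E black
  A gray
    F gray
      G gray
        G→D: D is gray → back edge
Back edge closes the cycle D → A → F → G → D; its vertices are {A, D, F, G}.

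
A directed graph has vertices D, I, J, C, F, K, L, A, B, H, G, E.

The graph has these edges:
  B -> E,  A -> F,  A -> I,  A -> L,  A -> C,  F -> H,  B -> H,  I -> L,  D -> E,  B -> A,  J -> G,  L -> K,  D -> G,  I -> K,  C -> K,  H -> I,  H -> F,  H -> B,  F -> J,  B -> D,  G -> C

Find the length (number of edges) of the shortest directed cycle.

2

For each vertex v, BFS finds the shortest path from v back to v.
The shortest such closed walk is H → F → H, length 2.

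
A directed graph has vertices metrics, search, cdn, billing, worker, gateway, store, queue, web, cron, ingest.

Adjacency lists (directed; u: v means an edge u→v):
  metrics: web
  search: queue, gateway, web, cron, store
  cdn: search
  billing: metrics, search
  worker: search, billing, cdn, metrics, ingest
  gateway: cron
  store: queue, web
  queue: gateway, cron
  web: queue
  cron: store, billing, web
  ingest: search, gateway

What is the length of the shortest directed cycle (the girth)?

3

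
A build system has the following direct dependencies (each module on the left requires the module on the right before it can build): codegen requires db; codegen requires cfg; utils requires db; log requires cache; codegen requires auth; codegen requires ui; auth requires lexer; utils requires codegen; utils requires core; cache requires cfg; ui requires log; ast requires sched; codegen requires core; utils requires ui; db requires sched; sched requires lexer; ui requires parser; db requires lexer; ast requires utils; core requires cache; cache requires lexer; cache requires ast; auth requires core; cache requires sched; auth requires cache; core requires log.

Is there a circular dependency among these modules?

Yes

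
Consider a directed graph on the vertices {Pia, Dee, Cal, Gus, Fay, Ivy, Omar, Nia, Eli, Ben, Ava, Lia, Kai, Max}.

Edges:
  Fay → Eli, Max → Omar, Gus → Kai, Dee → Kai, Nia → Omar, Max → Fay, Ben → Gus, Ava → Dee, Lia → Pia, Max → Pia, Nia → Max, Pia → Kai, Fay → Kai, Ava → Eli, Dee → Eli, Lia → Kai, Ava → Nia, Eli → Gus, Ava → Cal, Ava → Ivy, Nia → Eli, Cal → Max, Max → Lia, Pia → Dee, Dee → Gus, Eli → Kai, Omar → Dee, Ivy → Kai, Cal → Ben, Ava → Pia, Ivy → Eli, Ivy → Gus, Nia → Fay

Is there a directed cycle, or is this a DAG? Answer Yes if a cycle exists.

DFS with white/gray/black marking, starting from Ben:
Ben gray
  Gus gray
    Kai gray
    Kai black
  Gus black
Ben black
Pia gray
  Dee gray
    Dee→Gus: Gus black — skip
    Eli gray
      Eli→Gus: Gus black — skip
      Eli→Kai: Kai black — skip
    Eli black
    Dee→Kai: Kai black — skip
  Dee black
  Pia→Kai: Kai black — skip
Pia black
Cal gray
  Cal→Ben: Ben black — skip
  Max gray
    Omar gray
      Omar→Dee: Dee black — skip
    Omar black
    Fay gray
      Fay→Eli: Eli black — skip
      Fay→Kai: Kai black — skip
    Fay black
    Lia gray
      Lia→Kai: Kai black — skip
      Lia→Pia: Pia black — skip
    Lia black
    Max→Pia: Pia black — skip
  Max black
Cal black
Ivy gray
  Ivy→Gus: Gus black — skip
  Ivy→Kai: Kai black — skip
  Ivy→Eli: Eli black — skip
Ivy black
Nia gray
  Nia→Fay: Fay black — skip
  Nia→Eli: Eli black — skip
  Nia→Omar: Omar black — skip
  Nia→Max: Max black — skip
Nia black
Ava gray
  Ava→Dee: Dee black — skip
  Ava→Ivy: Ivy black — skip
  Ava→Cal: Cal black — skip
  Ava→Eli: Eli black — skip
  Ava→Nia: Nia black — skip
  Ava→Pia: Pia black — skip
Ava black
Every edge goes to a white or black vertex — no back edge, so the graph is acyclic.

No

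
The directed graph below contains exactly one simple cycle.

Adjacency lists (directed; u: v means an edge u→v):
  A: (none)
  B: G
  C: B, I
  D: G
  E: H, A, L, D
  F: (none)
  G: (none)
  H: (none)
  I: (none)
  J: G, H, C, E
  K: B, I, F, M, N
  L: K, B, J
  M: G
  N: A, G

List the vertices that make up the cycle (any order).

DFS with gray/black marking from L:
L gray
  K gray
    B gray
      G gray
      G black
    B black
    I gray
    I black
    F gray
    F black
    M gray
      M→G: G black — skip
    M black
    N gray
      A gray
      A black
      N→G: G black — skip
    N black
  K black
  L→B: B black — skip
  J gray
    J→G: G black — skip
    H gray
    H black
    C gray
      C→B: B black — skip
      C→I: I black — skip
    C black
    E gray
      E→H: H black — skip
      E→A: A black — skip
      E→L: L is gray → back edge
Back edge closes the cycle L → J → E → L; its vertices are {E, J, L}.

E, J, L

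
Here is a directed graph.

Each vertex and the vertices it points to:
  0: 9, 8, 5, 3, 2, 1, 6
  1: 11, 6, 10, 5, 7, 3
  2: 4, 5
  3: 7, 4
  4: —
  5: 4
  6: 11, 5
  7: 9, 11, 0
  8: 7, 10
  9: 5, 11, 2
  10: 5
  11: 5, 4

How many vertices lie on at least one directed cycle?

A vertex is on a directed cycle iff it belongs to a strongly connected component of size ≥ 2 (or has a self-loop).
The vertices on cycles are {0, 1, 3, 7, 8} — 5 in total.

5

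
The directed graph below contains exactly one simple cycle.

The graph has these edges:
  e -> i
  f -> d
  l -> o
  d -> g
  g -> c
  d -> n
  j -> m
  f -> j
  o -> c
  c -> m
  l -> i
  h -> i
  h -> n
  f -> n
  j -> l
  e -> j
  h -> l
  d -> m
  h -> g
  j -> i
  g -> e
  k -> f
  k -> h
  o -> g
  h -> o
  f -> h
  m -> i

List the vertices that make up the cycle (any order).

e, g, j, l, o

DFS with gray/black marking from j:
j gray
  m gray
    i gray
    i black
  m black
  l gray
    o gray
      c gray
        c→m: m black — skip
      c black
      g gray
        e gray
          e→i: i black — skip
          e→j: j is gray → back edge
Back edge closes the cycle j → l → o → g → e → j; its vertices are {e, g, j, l, o}.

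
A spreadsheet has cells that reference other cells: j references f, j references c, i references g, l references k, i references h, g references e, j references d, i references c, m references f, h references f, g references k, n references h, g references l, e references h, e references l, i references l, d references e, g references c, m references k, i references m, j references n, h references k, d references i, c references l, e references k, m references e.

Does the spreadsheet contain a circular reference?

No

DFS with white/gray/black marking, starting from k:
k gray
k black
c gray
  l gray
    l→k: k black — skip
  l black
c black
d gray
  i gray
    i→c: c black — skip
    i→l: l black — skip
    m gray
      m→k: k black — skip
      e gray
        e→k: k black — skip
        h gray
          h→k: k black — skip
          f gray
          f black
        h black
        e→l: l black — skip
      e black
      m→f: f black — skip
    m black
    g gray
      g→k: k black — skip
      g→c: c black — skip
      g→e: e black — skip
      g→l: l black — skip
    g black
    i→h: h black — skip
  i black
  d→e: e black — skip
d black
j gray
  n gray
    n→h: h black — skip
  n black
  j→c: c black — skip
  j→f: f black — skip
  j→d: d black — skip
j black
Every edge goes to a white or black vertex — no back edge, so the graph is acyclic.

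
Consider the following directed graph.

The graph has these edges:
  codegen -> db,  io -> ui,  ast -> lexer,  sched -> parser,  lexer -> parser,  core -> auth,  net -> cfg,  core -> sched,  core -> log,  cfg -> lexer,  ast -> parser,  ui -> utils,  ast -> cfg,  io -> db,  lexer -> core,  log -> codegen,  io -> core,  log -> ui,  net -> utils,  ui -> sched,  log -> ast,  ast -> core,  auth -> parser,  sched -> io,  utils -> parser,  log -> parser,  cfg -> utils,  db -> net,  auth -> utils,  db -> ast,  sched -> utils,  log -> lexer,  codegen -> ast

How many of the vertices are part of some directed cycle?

A vertex is on a directed cycle iff it belongs to a strongly connected component of size ≥ 2 (or has a self-loop).
The vertices on cycles are {db, io, ui, ast, cfg, log, net, core, lexer, sched, codegen} — 11 in total.

11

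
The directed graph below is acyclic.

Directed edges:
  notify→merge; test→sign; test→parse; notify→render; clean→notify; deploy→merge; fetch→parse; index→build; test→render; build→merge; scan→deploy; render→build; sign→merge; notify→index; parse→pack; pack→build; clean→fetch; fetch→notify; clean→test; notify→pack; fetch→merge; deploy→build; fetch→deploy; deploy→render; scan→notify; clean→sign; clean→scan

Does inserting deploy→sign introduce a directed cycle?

No

Adding deploy→sign creates a cycle iff sign can already reach deploy.
Explore from sign: no path reaches deploy. The graph stays acyclic.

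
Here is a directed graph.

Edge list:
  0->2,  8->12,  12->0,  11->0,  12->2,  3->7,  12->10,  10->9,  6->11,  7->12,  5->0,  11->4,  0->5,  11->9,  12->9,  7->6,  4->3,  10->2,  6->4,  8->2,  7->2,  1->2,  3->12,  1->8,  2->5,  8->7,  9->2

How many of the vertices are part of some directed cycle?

A vertex is on a directed cycle iff it belongs to a strongly connected component of size ≥ 2 (or has a self-loop).
The vertices on cycles are {0, 2, 3, 4, 5, 6, 7, 11} — 8 in total.

8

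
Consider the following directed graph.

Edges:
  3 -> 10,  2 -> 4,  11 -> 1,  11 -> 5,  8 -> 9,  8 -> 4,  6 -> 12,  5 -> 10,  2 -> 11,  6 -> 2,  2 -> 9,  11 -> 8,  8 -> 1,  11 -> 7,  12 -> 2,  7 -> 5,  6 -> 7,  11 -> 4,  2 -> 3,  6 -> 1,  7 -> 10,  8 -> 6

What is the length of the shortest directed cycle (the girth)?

4

For each vertex v, BFS finds the shortest path from v back to v.
The shortest such closed walk is 6 → 2 → 11 → 8 → 6, length 4.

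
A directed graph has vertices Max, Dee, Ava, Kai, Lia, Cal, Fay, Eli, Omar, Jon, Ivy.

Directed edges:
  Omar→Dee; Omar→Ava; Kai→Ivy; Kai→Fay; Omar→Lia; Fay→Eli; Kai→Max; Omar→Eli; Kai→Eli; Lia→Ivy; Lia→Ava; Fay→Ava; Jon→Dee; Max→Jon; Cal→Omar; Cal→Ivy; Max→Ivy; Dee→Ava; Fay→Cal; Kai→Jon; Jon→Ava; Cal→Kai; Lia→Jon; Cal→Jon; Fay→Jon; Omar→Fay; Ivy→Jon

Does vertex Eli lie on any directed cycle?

Eli lies on a cycle iff there is a path from Eli back to itself.
Exploring from Eli, it never reaches itself; equivalently, its strongly connected component is a singleton.

No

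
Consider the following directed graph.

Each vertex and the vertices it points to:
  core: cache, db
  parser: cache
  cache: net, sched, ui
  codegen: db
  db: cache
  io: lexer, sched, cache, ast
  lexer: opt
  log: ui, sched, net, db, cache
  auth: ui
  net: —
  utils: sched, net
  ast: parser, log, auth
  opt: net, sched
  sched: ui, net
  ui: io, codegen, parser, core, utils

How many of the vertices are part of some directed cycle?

14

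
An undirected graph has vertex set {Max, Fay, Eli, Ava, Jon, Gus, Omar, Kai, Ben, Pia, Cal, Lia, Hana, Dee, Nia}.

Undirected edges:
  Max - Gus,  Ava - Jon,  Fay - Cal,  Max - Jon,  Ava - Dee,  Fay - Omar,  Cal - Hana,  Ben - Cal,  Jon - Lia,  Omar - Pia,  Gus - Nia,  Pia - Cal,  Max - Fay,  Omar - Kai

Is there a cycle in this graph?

Yes

DFS, tracking each vertex's parent; an edge to a visited non-parent vertex closes a cycle.
Start from Ben:
visit Ben (parent –)
  visit Cal (parent Ben)
    visit Hana (parent Cal)
      Hana–Cal: parent, skip
    visit Fay (parent Cal)
      visit Omar (parent Fay)
        visit Kai (parent Omar)
          Kai–Omar: parent, skip
        Omar–Fay: parent, skip
        visit Pia (parent Omar)
          Pia–Omar: parent, skip
          Pia–Cal: Cal visited and ≠ parent → cycle
Cycle: Cal – Fay – Omar – Pia – Cal.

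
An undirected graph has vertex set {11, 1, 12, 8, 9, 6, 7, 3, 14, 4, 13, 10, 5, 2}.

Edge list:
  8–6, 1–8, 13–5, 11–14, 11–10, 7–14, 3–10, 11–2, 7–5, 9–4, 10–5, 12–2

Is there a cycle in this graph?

DFS, tracking each vertex's parent; an edge to a visited non-parent vertex closes a cycle.
Start from 9:
visit 9 (parent –)
  visit 4 (parent 9)
    4–9: parent, skip
visit 11 (parent –)
  visit 2 (parent 11)
    visit 12 (parent 2)
      12–2: parent, skip
    2–11: parent, skip
  visit 14 (parent 11)
    visit 7 (parent 14)
      7–14: parent, skip
      visit 5 (parent 7)
        visit 10 (parent 5)
          10–11: 11 visited and ≠ parent → cycle
Cycle: 11 – 14 – 7 – 5 – 10 – 11.

Yes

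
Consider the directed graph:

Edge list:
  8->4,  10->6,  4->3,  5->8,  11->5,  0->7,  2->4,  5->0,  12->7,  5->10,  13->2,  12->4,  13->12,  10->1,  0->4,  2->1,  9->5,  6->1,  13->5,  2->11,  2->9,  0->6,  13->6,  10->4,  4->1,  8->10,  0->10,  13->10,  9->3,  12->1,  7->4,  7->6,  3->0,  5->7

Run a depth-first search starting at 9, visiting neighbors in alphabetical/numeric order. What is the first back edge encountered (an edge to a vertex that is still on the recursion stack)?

DFS from 9 (visiting neighbors in alphabetical/numeric order); mark gray on enter, black on exit:
9 gray
  3 gray
    0 gray
      4 gray
        1 gray
        1 black
        4→3: 3 is gray → back edge
First back edge: 4 → 3.

4→3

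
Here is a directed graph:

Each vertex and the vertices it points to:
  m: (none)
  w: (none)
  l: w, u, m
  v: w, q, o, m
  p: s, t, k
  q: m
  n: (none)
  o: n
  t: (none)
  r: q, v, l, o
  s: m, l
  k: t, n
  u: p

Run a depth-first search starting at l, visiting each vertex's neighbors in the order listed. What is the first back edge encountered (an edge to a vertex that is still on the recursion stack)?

s->l

DFS from l (visiting each vertex's neighbors in the order listed); mark gray on enter, black on exit:
l gray
  w gray
  w black
  u gray
    p gray
      s gray
        m gray
        m black
        s→l: l is gray → back edge
First back edge: s → l.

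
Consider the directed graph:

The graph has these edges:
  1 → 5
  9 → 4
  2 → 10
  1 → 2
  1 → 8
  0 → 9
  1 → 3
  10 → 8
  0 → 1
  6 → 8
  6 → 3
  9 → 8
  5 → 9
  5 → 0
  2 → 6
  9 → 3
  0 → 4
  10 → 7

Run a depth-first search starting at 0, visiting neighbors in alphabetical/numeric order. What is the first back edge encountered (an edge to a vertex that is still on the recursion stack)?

5->0

DFS from 0 (visiting neighbors in alphabetical/numeric order); mark gray on enter, black on exit:
0 gray
  1 gray
    2 gray
      6 gray
        3 gray
        3 black
        8 gray
        8 black
      6 black
      10 gray
        7 gray
        7 black
        10→8: 8 black — skip
      10 black
    2 black
    1→3: 3 black — skip
    5 gray
      5→0: 0 is gray → back edge
First back edge: 5 → 0.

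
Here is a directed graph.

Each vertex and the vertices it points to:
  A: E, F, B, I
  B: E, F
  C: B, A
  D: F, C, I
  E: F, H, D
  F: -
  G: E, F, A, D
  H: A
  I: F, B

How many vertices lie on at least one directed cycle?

A vertex is on a directed cycle iff it belongs to a strongly connected component of size ≥ 2 (or has a self-loop).
The vertices on cycles are {A, B, C, D, E, H, I} — 7 in total.

7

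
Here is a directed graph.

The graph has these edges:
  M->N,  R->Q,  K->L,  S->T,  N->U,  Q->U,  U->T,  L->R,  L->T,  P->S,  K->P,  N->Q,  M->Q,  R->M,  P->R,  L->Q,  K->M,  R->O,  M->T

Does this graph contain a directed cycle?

No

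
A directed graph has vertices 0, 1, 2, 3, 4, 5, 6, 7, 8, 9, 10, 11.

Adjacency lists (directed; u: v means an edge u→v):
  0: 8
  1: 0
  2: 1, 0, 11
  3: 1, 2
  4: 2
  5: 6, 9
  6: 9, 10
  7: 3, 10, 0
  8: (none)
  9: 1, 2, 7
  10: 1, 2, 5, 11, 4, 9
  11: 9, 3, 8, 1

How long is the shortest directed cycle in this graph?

3

For each vertex v, BFS finds the shortest path from v back to v.
The shortest such closed walk is 6 → 10 → 5 → 6, length 3.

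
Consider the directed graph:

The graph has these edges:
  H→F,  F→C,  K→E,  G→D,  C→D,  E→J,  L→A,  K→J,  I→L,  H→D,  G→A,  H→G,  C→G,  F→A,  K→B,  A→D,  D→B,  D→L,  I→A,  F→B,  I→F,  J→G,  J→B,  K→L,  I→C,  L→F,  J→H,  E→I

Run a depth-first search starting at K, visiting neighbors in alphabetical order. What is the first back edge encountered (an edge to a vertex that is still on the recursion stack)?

L→A

DFS from K (visiting neighbors in alphabetical order); mark gray on enter, black on exit:
K gray
  B gray
  B black
  E gray
    I gray
      A gray
        D gray
          D→B: B black — skip
          L gray
            L→A: A is gray → back edge
First back edge: L → A.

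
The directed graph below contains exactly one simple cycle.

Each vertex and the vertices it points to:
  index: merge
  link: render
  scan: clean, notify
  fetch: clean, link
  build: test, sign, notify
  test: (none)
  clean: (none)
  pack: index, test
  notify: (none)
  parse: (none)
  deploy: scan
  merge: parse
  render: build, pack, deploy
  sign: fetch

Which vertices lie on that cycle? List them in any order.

DFS with gray/black marking from link:
link gray
  render gray
    build gray
      test gray
      test black
      sign gray
        fetch gray
          clean gray
          clean black
          fetch→link: link is gray → back edge
Back edge closes the cycle link → render → build → sign → fetch → link; its vertices are {link, sign, build, fetch, render}.

link, sign, build, fetch, render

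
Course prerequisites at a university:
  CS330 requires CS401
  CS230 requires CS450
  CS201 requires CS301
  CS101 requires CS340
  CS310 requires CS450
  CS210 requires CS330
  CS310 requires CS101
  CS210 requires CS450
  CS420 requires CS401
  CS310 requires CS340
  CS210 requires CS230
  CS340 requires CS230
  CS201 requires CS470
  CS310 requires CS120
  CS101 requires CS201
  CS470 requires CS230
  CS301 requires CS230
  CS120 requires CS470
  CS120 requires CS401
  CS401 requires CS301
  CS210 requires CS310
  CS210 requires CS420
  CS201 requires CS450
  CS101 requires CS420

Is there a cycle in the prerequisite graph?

DFS with white/gray/black marking, starting from CS330:
CS330 gray
  CS401 gray
    CS301 gray
      CS230 gray
        CS450 gray
        CS450 black
      CS230 black
    CS301 black
  CS401 black
CS330 black
CS420 gray
  CS420→CS401: CS401 black — skip
CS420 black
CS310 gray
  CS310→CS450: CS450 black — skip
  CS101 gray
    CS201 gray
      CS201→CS301: CS301 black — skip
      CS201→CS450: CS450 black — skip
      CS470 gray
        CS470→CS230: CS230 black — skip
      CS470 black
    CS201 black
    CS101→CS420: CS420 black — skip
    CS340 gray
      CS340→CS230: CS230 black — skip
    CS340 black
  CS101 black
  CS310→CS340: CS340 black — skip
  CS120 gray
    CS120→CS470: CS470 black — skip
    CS120→CS401: CS401 black — skip
  CS120 black
CS310 black
CS210 gray
  CS210→CS450: CS450 black — skip
  CS210→CS420: CS420 black — skip
  CS210→CS230: CS230 black — skip
  CS210→CS330: CS330 black — skip
  CS210→CS310: CS310 black — skip
CS210 black
Every edge goes to a white or black vertex — no back edge, so the graph is acyclic.

No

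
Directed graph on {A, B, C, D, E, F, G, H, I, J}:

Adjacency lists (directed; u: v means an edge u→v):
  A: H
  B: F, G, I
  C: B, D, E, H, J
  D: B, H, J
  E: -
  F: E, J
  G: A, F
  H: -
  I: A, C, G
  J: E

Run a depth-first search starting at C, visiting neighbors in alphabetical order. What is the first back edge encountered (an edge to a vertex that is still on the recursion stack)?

I->C

DFS from C (visiting neighbors in alphabetical order); mark gray on enter, black on exit:
C gray
  B gray
    F gray
      E gray
      E black
      J gray
        J→E: E black — skip
      J black
    F black
    G gray
      A gray
        H gray
        H black
      A black
      G→F: F black — skip
    G black
    I gray
      I→A: A black — skip
      I→C: C is gray → back edge
First back edge: I → C.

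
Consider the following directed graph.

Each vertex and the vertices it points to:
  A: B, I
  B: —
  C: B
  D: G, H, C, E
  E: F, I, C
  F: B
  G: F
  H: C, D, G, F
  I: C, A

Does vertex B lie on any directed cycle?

B lies on a cycle iff there is a path from B back to itself.
Exploring from B, it never reaches itself; equivalently, its strongly connected component is a singleton.

No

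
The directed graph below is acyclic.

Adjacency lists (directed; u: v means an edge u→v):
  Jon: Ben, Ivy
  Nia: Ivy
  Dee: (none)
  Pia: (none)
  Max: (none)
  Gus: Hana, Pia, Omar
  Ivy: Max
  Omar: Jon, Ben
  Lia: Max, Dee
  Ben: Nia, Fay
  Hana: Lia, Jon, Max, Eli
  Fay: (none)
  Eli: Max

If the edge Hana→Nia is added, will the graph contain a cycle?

No

Adding Hana→Nia creates a cycle iff Nia can already reach Hana.
Explore from Nia: no path reaches Hana. The graph stays acyclic.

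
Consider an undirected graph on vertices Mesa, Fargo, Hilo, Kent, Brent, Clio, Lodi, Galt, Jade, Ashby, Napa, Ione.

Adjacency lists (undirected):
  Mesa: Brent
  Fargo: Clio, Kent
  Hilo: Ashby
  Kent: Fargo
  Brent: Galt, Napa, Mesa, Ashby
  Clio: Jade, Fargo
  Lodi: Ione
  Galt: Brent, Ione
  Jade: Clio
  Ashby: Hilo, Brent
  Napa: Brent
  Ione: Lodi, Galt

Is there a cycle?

No

DFS, tracking each vertex's parent; an edge to a visited non-parent vertex closes a cycle.
Start from Brent:
visit Brent (parent –)
  visit Galt (parent Brent)
    Galt–Brent: parent, skip
    visit Ione (parent Galt)
      visit Lodi (parent Ione)
        Lodi–Ione: parent, skip
      Ione–Galt: parent, skip
  visit Napa (parent Brent)
    Napa–Brent: parent, skip
  visit Mesa (parent Brent)
    Mesa–Brent: parent, skip
  visit Ashby (parent Brent)
    visit Hilo (parent Ashby)
      Hilo–Ashby: parent, skip
    Ashby–Brent: parent, skip
visit Fargo (parent –)
  visit Clio (parent Fargo)
    visit Jade (parent Clio)
      Jade–Clio: parent, skip
    Clio–Fargo: parent, skip
  visit Kent (parent Fargo)
    Kent–Fargo: parent, skip
No non-parent visited neighbor found — the graph is a forest.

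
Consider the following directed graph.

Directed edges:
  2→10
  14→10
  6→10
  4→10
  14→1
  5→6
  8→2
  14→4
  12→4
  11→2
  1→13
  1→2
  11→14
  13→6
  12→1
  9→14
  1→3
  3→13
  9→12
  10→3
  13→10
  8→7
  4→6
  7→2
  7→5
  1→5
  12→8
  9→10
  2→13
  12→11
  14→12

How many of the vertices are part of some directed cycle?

A vertex is on a directed cycle iff it belongs to a strongly connected component of size ≥ 2 (or has a self-loop).
The vertices on cycles are {3, 6, 10, 11, 12, 13, 14} — 7 in total.

7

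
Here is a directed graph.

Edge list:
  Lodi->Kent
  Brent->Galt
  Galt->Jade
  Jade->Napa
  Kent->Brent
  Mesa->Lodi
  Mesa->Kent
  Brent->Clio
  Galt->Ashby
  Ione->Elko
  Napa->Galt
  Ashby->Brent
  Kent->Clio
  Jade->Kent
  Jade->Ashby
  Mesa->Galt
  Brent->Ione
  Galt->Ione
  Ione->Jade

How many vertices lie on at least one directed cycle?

7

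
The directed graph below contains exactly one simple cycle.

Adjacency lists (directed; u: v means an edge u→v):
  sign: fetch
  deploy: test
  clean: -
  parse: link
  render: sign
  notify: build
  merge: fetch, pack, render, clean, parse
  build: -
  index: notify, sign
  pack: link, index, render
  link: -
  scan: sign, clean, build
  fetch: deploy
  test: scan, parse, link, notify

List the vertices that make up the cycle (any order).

DFS with gray/black marking from fetch:
fetch gray
  deploy gray
    test gray
      scan gray
        sign gray
          sign→fetch: fetch is gray → back edge
Back edge closes the cycle fetch → deploy → test → scan → sign → fetch; its vertices are {scan, sign, test, fetch, deploy}.

scan, sign, test, fetch, deploy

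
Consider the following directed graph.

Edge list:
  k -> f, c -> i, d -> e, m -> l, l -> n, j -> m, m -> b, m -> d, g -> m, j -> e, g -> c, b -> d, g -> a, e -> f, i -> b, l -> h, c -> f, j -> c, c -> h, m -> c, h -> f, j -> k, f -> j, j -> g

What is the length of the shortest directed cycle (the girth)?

3

For each vertex v, BFS finds the shortest path from v back to v.
The shortest such closed walk is j → c → f → j, length 3.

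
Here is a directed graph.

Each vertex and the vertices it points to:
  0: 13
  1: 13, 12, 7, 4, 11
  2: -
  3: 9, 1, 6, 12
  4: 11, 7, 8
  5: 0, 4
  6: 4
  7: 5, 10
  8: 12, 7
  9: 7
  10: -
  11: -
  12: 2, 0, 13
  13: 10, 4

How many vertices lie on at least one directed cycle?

7

A vertex is on a directed cycle iff it belongs to a strongly connected component of size ≥ 2 (or has a self-loop).
The vertices on cycles are {0, 4, 5, 7, 8, 12, 13} — 7 in total.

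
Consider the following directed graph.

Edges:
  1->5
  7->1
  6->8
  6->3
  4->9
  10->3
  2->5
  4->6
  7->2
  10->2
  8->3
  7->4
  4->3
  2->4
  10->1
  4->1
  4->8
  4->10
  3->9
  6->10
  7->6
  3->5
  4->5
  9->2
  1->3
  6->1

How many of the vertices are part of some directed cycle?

A vertex is on a directed cycle iff it belongs to a strongly connected component of size ≥ 2 (or has a self-loop).
The vertices on cycles are {1, 2, 3, 4, 6, 8, 9, 10} — 8 in total.

8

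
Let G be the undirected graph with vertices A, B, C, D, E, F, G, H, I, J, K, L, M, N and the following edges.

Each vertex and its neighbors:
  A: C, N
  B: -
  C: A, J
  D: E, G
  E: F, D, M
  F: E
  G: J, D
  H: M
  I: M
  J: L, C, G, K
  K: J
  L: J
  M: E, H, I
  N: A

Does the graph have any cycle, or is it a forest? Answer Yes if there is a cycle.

DFS, tracking each vertex's parent; an edge to a visited non-parent vertex closes a cycle.
Start from M:
visit M (parent –)
  visit E (parent M)
    visit F (parent E)
      F–E: parent, skip
    visit D (parent E)
      D–E: parent, skip
      visit G (parent D)
        visit J (parent G)
          visit L (parent J)
            L–J: parent, skip
          visit C (parent J)
            visit A (parent C)
              A–C: parent, skip
              visit N (parent A)
                N–A: parent, skip
            C–J: parent, skip
          J–G: parent, skip
          visit K (parent J)
            K–J: parent, skip
        G–D: parent, skip
    E–M: parent, skip
  visit H (parent M)
    H–M: parent, skip
  visit I (parent M)
    I–M: parent, skip
visit B (parent –)
No non-parent visited neighbor found — the graph is a forest.

No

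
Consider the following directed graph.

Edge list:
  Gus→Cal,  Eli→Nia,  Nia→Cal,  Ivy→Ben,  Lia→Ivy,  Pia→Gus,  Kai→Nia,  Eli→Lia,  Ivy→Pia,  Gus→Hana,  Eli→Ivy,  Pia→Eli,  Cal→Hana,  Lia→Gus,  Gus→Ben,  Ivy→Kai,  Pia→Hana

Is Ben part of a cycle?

No

Ben lies on a cycle iff there is a path from Ben back to itself.
Exploring from Ben, it never reaches itself; equivalently, its strongly connected component is a singleton.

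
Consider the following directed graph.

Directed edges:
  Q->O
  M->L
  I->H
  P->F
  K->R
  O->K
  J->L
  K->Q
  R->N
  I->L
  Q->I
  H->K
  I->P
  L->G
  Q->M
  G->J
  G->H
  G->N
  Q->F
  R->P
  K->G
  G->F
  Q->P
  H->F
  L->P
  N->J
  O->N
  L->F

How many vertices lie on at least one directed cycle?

11

A vertex is on a directed cycle iff it belongs to a strongly connected component of size ≥ 2 (or has a self-loop).
The vertices on cycles are {G, H, I, J, K, L, M, N, O, Q, R} — 11 in total.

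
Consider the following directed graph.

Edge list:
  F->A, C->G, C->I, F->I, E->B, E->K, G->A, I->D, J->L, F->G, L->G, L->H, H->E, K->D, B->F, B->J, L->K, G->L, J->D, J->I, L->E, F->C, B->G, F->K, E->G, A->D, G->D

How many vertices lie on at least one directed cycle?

A vertex is on a directed cycle iff it belongs to a strongly connected component of size ≥ 2 (or has a self-loop).
The vertices on cycles are {B, C, E, F, G, H, J, L} — 8 in total.

8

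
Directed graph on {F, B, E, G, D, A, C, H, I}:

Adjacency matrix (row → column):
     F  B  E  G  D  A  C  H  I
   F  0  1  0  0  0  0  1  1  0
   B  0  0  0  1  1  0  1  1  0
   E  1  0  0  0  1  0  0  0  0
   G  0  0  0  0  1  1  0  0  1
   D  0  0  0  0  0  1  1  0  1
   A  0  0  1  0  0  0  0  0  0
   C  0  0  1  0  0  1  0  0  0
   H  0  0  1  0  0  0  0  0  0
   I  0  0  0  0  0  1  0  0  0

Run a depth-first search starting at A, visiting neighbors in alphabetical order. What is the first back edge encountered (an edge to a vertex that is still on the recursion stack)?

D->A

DFS from A (visiting neighbors in alphabetical order); mark gray on enter, black on exit:
A gray
  E gray
    D gray
      D→A: A is gray → back edge
First back edge: D → A.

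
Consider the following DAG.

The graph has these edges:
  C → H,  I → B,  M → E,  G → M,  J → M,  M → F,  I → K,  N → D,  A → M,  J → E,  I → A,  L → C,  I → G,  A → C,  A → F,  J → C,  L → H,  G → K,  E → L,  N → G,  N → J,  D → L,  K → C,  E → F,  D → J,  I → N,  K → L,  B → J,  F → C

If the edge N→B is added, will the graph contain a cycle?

No

Adding N→B creates a cycle iff B can already reach N.
Explore from B: no path reaches N. The graph stays acyclic.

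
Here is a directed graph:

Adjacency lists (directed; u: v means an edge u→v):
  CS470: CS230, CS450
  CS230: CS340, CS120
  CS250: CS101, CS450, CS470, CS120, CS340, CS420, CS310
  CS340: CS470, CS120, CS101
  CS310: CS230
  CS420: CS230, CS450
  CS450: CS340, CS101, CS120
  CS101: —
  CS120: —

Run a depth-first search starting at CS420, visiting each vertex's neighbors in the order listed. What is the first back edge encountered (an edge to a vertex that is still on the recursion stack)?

DFS from CS420 (visiting each vertex's neighbors in the order listed); mark gray on enter, black on exit:
CS420 gray
  CS230 gray
    CS340 gray
      CS470 gray
        CS470→CS230: CS230 is gray → back edge
First back edge: CS470 → CS230.

CS470->CS230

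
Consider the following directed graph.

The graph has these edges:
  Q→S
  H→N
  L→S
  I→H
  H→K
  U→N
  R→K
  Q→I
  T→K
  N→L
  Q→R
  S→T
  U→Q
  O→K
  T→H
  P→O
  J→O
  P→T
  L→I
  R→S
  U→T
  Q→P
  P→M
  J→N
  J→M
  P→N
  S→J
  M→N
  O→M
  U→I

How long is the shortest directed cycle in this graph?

For each vertex v, BFS finds the shortest path from v back to v.
The shortest such closed walk is S → J → N → L → S, length 4.

4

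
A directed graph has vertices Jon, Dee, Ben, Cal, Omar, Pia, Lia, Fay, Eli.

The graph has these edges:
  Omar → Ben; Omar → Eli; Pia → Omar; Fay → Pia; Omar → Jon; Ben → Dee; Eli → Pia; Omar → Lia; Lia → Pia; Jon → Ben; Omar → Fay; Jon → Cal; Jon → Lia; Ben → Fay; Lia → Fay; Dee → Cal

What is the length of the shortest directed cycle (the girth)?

For each vertex v, BFS finds the shortest path from v back to v.
The shortest such closed walk is Omar → Fay → Pia → Omar, length 3.

3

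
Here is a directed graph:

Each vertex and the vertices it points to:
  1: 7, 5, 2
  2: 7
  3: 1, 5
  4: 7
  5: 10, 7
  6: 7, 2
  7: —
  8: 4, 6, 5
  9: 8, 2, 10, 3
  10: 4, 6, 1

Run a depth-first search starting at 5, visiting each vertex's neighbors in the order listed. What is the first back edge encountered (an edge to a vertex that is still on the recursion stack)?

1->5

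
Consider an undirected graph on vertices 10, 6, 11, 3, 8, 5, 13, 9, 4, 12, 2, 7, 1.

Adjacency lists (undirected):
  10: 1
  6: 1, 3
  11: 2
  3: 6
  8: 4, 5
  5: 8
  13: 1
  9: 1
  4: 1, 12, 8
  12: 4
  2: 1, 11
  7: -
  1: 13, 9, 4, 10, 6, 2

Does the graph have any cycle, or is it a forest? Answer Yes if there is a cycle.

DFS, tracking each vertex's parent; an edge to a visited non-parent vertex closes a cycle.
Start from 9:
visit 9 (parent –)
  visit 1 (parent 9)
    visit 13 (parent 1)
      13–1: parent, skip
    1–9: parent, skip
    visit 4 (parent 1)
      4–1: parent, skip
      visit 12 (parent 4)
        12–4: parent, skip
      visit 8 (parent 4)
        8–4: parent, skip
        visit 5 (parent 8)
          5–8: parent, skip
    visit 10 (parent 1)
      10–1: parent, skip
    visit 6 (parent 1)
      6–1: parent, skip
      visit 3 (parent 6)
        3–6: parent, skip
    visit 2 (parent 1)
      2–1: parent, skip
      visit 11 (parent 2)
        11–2: parent, skip
visit 7 (parent –)
No non-parent visited neighbor found — the graph is a forest.

No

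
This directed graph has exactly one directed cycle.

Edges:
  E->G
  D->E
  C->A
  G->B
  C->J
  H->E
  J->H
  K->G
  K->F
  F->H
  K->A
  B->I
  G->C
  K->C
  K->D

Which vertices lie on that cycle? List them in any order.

C, E, G, H, J

DFS with gray/black marking from G:
G gray
  C gray
    A gray
    A black
    J gray
      H gray
        E gray
          E→G: G is gray → back edge
Back edge closes the cycle G → C → J → H → E → G; its vertices are {C, E, G, H, J}.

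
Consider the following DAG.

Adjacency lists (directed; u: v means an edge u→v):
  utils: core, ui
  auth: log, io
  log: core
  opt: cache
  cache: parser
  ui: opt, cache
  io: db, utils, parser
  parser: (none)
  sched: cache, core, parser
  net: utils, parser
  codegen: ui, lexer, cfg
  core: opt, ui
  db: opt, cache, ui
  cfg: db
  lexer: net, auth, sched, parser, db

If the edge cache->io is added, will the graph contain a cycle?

Adding cache→io creates a cycle iff io can already reach cache.
Path from io: io → db → cache.
So io → … → cache → io is a cycle.

Yes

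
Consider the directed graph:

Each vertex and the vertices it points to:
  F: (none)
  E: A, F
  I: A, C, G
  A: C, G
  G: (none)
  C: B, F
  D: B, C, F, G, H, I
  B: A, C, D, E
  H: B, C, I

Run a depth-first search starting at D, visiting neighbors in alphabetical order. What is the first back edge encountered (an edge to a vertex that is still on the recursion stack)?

DFS from D (visiting neighbors in alphabetical order); mark gray on enter, black on exit:
D gray
  B gray
    A gray
      C gray
        C→B: B is gray → back edge
First back edge: C → B.

C→B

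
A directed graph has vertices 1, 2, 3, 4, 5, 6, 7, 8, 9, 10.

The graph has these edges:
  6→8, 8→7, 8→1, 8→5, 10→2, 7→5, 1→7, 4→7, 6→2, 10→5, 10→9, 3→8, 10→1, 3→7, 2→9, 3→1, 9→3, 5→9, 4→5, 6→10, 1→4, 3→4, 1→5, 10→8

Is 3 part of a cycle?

3 is on a cycle iff 3 can reach itself via ≥1 edge.
3 → 7 → 5 → 9 → 3 — yes.

Yes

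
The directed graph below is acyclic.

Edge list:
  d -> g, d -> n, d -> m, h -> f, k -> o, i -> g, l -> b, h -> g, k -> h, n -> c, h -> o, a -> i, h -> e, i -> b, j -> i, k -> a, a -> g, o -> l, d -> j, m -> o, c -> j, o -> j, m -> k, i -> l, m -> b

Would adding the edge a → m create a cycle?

Adding a→m creates a cycle iff m can already reach a.
Path from m: m → k → a.
So m → … → a → m is a cycle.

Yes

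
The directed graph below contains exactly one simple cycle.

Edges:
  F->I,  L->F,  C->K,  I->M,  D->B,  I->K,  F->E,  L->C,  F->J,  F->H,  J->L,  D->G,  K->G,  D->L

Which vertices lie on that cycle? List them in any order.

DFS with gray/black marking from L:
L gray
  C gray
    K gray
      G gray
      G black
    K black
  C black
  F gray
    H gray
    H black
    E gray
    E black
    I gray
      I→K: K black — skip
      M gray
      M black
    I black
    J gray
      J→L: L is gray → back edge
Back edge closes the cycle L → F → J → L; its vertices are {F, J, L}.

F, J, L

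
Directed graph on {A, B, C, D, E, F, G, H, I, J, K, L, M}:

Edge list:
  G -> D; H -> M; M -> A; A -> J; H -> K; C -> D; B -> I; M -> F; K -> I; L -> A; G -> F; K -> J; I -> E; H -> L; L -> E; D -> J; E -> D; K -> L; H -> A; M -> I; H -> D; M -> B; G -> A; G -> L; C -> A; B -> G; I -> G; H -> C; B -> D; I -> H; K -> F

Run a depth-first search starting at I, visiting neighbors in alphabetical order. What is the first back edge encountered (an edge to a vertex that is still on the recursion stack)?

K→I

DFS from I (visiting neighbors in alphabetical order); mark gray on enter, black on exit:
I gray
  E gray
    D gray
      J gray
      J black
    D black
  E black
  G gray
    A gray
      A→J: J black — skip
    A black
    G→D: D black — skip
    F gray
    F black
    L gray
      L→A: A black — skip
      L→E: E black — skip
    L black
  G black
  H gray
    H→A: A black — skip
    C gray
      C→A: A black — skip
      C→D: D black — skip
    C black
    H→D: D black — skip
    K gray
      K→F: F black — skip
      K→I: I is gray → back edge
First back edge: K → I.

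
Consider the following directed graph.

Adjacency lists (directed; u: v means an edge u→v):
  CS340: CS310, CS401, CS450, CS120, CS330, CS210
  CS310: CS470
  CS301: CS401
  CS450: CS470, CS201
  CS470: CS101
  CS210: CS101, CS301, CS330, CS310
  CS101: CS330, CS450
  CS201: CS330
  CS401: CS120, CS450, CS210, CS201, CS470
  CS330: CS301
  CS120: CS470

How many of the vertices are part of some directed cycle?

A vertex is on a directed cycle iff it belongs to a strongly connected component of size ≥ 2 (or has a self-loop).
The vertices on cycles are {CS101, CS120, CS201, CS210, CS301, CS310, CS330, CS401, CS450, CS470} — 10 in total.

10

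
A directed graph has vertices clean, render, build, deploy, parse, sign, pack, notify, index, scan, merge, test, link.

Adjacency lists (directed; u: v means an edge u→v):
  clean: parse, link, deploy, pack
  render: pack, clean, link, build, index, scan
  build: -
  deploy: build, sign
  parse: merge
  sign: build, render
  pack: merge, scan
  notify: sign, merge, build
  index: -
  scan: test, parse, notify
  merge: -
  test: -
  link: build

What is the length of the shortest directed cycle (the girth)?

4

For each vertex v, BFS finds the shortest path from v back to v.
The shortest such closed walk is render → scan → notify → sign → render, length 4.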